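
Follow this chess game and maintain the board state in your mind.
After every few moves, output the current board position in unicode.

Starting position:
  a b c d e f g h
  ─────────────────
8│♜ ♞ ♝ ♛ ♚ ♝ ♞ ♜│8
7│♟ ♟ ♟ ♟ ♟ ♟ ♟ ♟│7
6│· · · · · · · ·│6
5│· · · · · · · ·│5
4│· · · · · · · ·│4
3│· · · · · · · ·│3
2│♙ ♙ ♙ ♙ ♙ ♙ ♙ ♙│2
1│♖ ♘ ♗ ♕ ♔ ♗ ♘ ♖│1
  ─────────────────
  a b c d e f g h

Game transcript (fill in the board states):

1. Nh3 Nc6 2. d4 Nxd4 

  a b c d e f g h
  ─────────────────
8│♜ · ♝ ♛ ♚ ♝ ♞ ♜│8
7│♟ ♟ ♟ ♟ ♟ ♟ ♟ ♟│7
6│· · · · · · · ·│6
5│· · · · · · · ·│5
4│· · · ♞ · · · ·│4
3│· · · · · · · ♘│3
2│♙ ♙ ♙ · ♙ ♙ ♙ ♙│2
1│♖ ♘ ♗ ♕ ♔ ♗ · ♖│1
  ─────────────────
  a b c d e f g h

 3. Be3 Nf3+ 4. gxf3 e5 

  a b c d e f g h
  ─────────────────
8│♜ · ♝ ♛ ♚ ♝ ♞ ♜│8
7│♟ ♟ ♟ ♟ · ♟ ♟ ♟│7
6│· · · · · · · ·│6
5│· · · · ♟ · · ·│5
4│· · · · · · · ·│4
3│· · · · ♗ ♙ · ♘│3
2│♙ ♙ ♙ · ♙ ♙ · ♙│2
1│♖ ♘ · ♕ ♔ ♗ · ♖│1
  ─────────────────
  a b c d e f g h

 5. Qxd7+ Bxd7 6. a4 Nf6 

  a b c d e f g h
  ─────────────────
8│♜ · · ♛ ♚ ♝ · ♜│8
7│♟ ♟ ♟ ♝ · ♟ ♟ ♟│7
6│· · · · · ♞ · ·│6
5│· · · · ♟ · · ·│5
4│♙ · · · · · · ·│4
3│· · · · ♗ ♙ · ♘│3
2│· ♙ ♙ · ♙ ♙ · ♙│2
1│♖ ♘ · · ♔ ♗ · ♖│1
  ─────────────────
  a b c d e f g h



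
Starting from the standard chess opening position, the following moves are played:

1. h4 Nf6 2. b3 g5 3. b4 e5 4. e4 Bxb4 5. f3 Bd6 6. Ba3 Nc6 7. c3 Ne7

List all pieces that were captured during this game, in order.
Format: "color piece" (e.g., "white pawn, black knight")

Tracking captures:
  Bxb4: captured white pawn

white pawn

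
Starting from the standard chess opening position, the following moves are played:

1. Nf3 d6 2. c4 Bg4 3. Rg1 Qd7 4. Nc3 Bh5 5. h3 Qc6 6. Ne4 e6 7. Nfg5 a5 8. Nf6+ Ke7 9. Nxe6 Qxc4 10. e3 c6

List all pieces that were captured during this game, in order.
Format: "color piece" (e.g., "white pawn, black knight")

Tracking captures:
  Nxe6: captured black pawn
  Qxc4: captured white pawn

black pawn, white pawn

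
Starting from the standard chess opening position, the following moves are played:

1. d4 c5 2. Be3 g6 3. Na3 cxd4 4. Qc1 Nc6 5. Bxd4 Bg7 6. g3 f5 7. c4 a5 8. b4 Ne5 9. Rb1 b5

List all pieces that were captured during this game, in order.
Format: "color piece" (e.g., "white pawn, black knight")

Tracking captures:
  cxd4: captured white pawn
  Bxd4: captured black pawn

white pawn, black pawn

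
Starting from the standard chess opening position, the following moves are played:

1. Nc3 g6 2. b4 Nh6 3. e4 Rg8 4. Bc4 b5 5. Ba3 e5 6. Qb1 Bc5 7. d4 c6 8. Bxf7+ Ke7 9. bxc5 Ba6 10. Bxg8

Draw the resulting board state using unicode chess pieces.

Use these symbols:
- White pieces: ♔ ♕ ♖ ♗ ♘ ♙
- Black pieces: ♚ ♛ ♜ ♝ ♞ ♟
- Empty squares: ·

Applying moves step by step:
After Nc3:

♜ ♞ ♝ ♛ ♚ ♝ ♞ ♜
♟ ♟ ♟ ♟ ♟ ♟ ♟ ♟
· · · · · · · ·
· · · · · · · ·
· · · · · · · ·
· · ♘ · · · · ·
♙ ♙ ♙ ♙ ♙ ♙ ♙ ♙
♖ · ♗ ♕ ♔ ♗ ♘ ♖


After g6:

♜ ♞ ♝ ♛ ♚ ♝ ♞ ♜
♟ ♟ ♟ ♟ ♟ ♟ · ♟
· · · · · · ♟ ·
· · · · · · · ·
· · · · · · · ·
· · ♘ · · · · ·
♙ ♙ ♙ ♙ ♙ ♙ ♙ ♙
♖ · ♗ ♕ ♔ ♗ ♘ ♖


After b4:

♜ ♞ ♝ ♛ ♚ ♝ ♞ ♜
♟ ♟ ♟ ♟ ♟ ♟ · ♟
· · · · · · ♟ ·
· · · · · · · ·
· ♙ · · · · · ·
· · ♘ · · · · ·
♙ · ♙ ♙ ♙ ♙ ♙ ♙
♖ · ♗ ♕ ♔ ♗ ♘ ♖


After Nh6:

♜ ♞ ♝ ♛ ♚ ♝ · ♜
♟ ♟ ♟ ♟ ♟ ♟ · ♟
· · · · · · ♟ ♞
· · · · · · · ·
· ♙ · · · · · ·
· · ♘ · · · · ·
♙ · ♙ ♙ ♙ ♙ ♙ ♙
♖ · ♗ ♕ ♔ ♗ ♘ ♖


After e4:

♜ ♞ ♝ ♛ ♚ ♝ · ♜
♟ ♟ ♟ ♟ ♟ ♟ · ♟
· · · · · · ♟ ♞
· · · · · · · ·
· ♙ · · ♙ · · ·
· · ♘ · · · · ·
♙ · ♙ ♙ · ♙ ♙ ♙
♖ · ♗ ♕ ♔ ♗ ♘ ♖


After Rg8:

♜ ♞ ♝ ♛ ♚ ♝ ♜ ·
♟ ♟ ♟ ♟ ♟ ♟ · ♟
· · · · · · ♟ ♞
· · · · · · · ·
· ♙ · · ♙ · · ·
· · ♘ · · · · ·
♙ · ♙ ♙ · ♙ ♙ ♙
♖ · ♗ ♕ ♔ ♗ ♘ ♖


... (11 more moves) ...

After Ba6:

♜ ♞ · ♛ · · ♜ ·
♟ · · ♟ ♚ ♗ · ♟
♝ · ♟ · · · ♟ ♞
· ♟ ♙ · ♟ · · ·
· · · ♙ ♙ · · ·
♗ · ♘ · · · · ·
♙ · ♙ · · ♙ ♙ ♙
♖ ♕ · · ♔ · ♘ ♖


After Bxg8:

♜ ♞ · ♛ · · ♗ ·
♟ · · ♟ ♚ · · ♟
♝ · ♟ · · · ♟ ♞
· ♟ ♙ · ♟ · · ·
· · · ♙ ♙ · · ·
♗ · ♘ · · · · ·
♙ · ♙ · · ♙ ♙ ♙
♖ ♕ · · ♔ · ♘ ♖



  a b c d e f g h
  ─────────────────
8│♜ ♞ · ♛ · · ♗ ·│8
7│♟ · · ♟ ♚ · · ♟│7
6│♝ · ♟ · · · ♟ ♞│6
5│· ♟ ♙ · ♟ · · ·│5
4│· · · ♙ ♙ · · ·│4
3│♗ · ♘ · · · · ·│3
2│♙ · ♙ · · ♙ ♙ ♙│2
1│♖ ♕ · · ♔ · ♘ ♖│1
  ─────────────────
  a b c d e f g h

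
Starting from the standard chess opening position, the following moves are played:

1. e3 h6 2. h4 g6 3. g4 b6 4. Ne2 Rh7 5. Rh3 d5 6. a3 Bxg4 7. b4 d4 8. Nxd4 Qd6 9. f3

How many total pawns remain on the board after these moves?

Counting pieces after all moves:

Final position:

  a b c d e f g h
  ─────────────────
8│♜ ♞ · · ♚ ♝ ♞ ·│8
7│♟ · ♟ · ♟ ♟ · ♜│7
6│· ♟ · ♛ · · ♟ ♟│6
5│· · · · · · · ·│5
4│· ♙ · ♘ · · ♝ ♙│4
3│♙ · · · ♙ ♙ · ♖│3
2│· · ♙ ♙ · · · ·│2
1│♖ ♘ ♗ ♕ ♔ ♗ · ·│1
  ─────────────────
  a b c d e f g h


14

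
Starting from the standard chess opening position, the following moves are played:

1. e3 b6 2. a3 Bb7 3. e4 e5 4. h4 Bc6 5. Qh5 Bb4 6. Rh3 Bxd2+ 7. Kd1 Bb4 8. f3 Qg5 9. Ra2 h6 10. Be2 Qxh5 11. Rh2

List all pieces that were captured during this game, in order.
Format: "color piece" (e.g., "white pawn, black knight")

Tracking captures:
  Bxd2+: captured white pawn
  Qxh5: captured white queen

white pawn, white queen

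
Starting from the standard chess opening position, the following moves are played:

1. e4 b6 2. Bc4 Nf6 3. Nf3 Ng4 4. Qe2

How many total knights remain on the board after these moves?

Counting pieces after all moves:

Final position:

  a b c d e f g h
  ─────────────────
8│♜ ♞ ♝ ♛ ♚ ♝ · ♜│8
7│♟ · ♟ ♟ ♟ ♟ ♟ ♟│7
6│· ♟ · · · · · ·│6
5│· · · · · · · ·│5
4│· · ♗ · ♙ · ♞ ·│4
3│· · · · · ♘ · ·│3
2│♙ ♙ ♙ ♙ ♕ ♙ ♙ ♙│2
1│♖ ♘ ♗ · ♔ · · ♖│1
  ─────────────────
  a b c d e f g h


4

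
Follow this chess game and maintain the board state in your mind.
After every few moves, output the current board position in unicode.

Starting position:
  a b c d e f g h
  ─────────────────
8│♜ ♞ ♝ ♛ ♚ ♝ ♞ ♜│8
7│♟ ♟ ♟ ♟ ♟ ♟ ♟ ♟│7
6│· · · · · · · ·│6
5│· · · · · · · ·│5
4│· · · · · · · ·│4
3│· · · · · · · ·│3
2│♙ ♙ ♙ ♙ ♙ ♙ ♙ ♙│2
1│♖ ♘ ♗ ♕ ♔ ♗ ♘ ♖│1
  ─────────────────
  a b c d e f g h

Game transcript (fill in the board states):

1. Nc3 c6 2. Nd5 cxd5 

  a b c d e f g h
  ─────────────────
8│♜ ♞ ♝ ♛ ♚ ♝ ♞ ♜│8
7│♟ ♟ · ♟ ♟ ♟ ♟ ♟│7
6│· · · · · · · ·│6
5│· · · ♟ · · · ·│5
4│· · · · · · · ·│4
3│· · · · · · · ·│3
2│♙ ♙ ♙ ♙ ♙ ♙ ♙ ♙│2
1│♖ · ♗ ♕ ♔ ♗ ♘ ♖│1
  ─────────────────
  a b c d e f g h

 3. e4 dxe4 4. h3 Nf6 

  a b c d e f g h
  ─────────────────
8│♜ ♞ ♝ ♛ ♚ ♝ · ♜│8
7│♟ ♟ · ♟ ♟ ♟ ♟ ♟│7
6│· · · · · ♞ · ·│6
5│· · · · · · · ·│5
4│· · · · ♟ · · ·│4
3│· · · · · · · ♙│3
2│♙ ♙ ♙ ♙ · ♙ ♙ ·│2
1│♖ · ♗ ♕ ♔ ♗ ♘ ♖│1
  ─────────────────
  a b c d e f g h

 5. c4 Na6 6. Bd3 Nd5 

  a b c d e f g h
  ─────────────────
8│♜ · ♝ ♛ ♚ ♝ · ♜│8
7│♟ ♟ · ♟ ♟ ♟ ♟ ♟│7
6│♞ · · · · · · ·│6
5│· · · ♞ · · · ·│5
4│· · ♙ · ♟ · · ·│4
3│· · · ♗ · · · ♙│3
2│♙ ♙ · ♙ · ♙ ♙ ·│2
1│♖ · ♗ ♕ ♔ · ♘ ♖│1
  ─────────────────
  a b c d e f g h

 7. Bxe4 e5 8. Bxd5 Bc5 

  a b c d e f g h
  ─────────────────
8│♜ · ♝ ♛ ♚ · · ♜│8
7│♟ ♟ · ♟ · ♟ ♟ ♟│7
6│♞ · · · · · · ·│6
5│· · ♝ ♗ ♟ · · ·│5
4│· · ♙ · · · · ·│4
3│· · · · · · · ♙│3
2│♙ ♙ · ♙ · ♙ ♙ ·│2
1│♖ · ♗ ♕ ♔ · ♘ ♖│1
  ─────────────────
  a b c d e f g h

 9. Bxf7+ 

  a b c d e f g h
  ─────────────────
8│♜ · ♝ ♛ ♚ · · ♜│8
7│♟ ♟ · ♟ · ♗ ♟ ♟│7
6│♞ · · · · · · ·│6
5│· · ♝ · ♟ · · ·│5
4│· · ♙ · · · · ·│4
3│· · · · · · · ♙│3
2│♙ ♙ · ♙ · ♙ ♙ ·│2
1│♖ · ♗ ♕ ♔ · ♘ ♖│1
  ─────────────────
  a b c d e f g h


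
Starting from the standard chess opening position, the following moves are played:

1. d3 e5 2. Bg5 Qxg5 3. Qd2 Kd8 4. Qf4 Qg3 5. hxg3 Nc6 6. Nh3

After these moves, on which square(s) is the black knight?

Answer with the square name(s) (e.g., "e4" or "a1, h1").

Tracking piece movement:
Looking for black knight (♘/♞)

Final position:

  a b c d e f g h
  ─────────────────
8│♜ · ♝ ♚ · ♝ ♞ ♜│8
7│♟ ♟ ♟ ♟ · ♟ ♟ ♟│7
6│· · ♞ · · · · ·│6
5│· · · · ♟ · · ·│5
4│· · · · · ♕ · ·│4
3│· · · ♙ · · ♙ ♘│3
2│♙ ♙ ♙ · ♙ ♙ ♙ ·│2
1│♖ ♘ · · ♔ ♗ · ♖│1
  ─────────────────
  a b c d e f g h


c6, g8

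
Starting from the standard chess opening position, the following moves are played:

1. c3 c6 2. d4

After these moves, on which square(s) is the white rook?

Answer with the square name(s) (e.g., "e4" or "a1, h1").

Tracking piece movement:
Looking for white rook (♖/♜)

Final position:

  a b c d e f g h
  ─────────────────
8│♜ ♞ ♝ ♛ ♚ ♝ ♞ ♜│8
7│♟ ♟ · ♟ ♟ ♟ ♟ ♟│7
6│· · ♟ · · · · ·│6
5│· · · · · · · ·│5
4│· · · ♙ · · · ·│4
3│· · ♙ · · · · ·│3
2│♙ ♙ · · ♙ ♙ ♙ ♙│2
1│♖ ♘ ♗ ♕ ♔ ♗ ♘ ♖│1
  ─────────────────
  a b c d e f g h


a1, h1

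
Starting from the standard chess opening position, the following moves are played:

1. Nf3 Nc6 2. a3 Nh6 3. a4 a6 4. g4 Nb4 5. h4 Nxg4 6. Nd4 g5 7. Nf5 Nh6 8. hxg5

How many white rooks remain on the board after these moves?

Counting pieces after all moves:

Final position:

  a b c d e f g h
  ─────────────────
8│♜ · ♝ ♛ ♚ ♝ · ♜│8
7│· ♟ ♟ ♟ ♟ ♟ · ♟│7
6│♟ · · · · · · ♞│6
5│· · · · · ♘ ♙ ·│5
4│♙ ♞ · · · · · ·│4
3│· · · · · · · ·│3
2│· ♙ ♙ ♙ ♙ ♙ · ·│2
1│♖ ♘ ♗ ♕ ♔ ♗ · ♖│1
  ─────────────────
  a b c d e f g h


2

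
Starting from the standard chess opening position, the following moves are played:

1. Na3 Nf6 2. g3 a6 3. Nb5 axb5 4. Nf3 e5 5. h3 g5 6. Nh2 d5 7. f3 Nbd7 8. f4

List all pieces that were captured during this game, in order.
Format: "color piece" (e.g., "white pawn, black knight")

Tracking captures:
  axb5: captured white knight

white knight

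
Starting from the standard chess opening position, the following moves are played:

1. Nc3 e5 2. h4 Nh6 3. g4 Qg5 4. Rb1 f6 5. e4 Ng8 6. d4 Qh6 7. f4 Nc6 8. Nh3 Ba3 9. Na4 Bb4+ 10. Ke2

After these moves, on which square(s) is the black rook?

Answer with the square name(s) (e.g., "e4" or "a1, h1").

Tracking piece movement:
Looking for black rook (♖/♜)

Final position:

  a b c d e f g h
  ─────────────────
8│♜ · ♝ · ♚ · ♞ ♜│8
7│♟ ♟ ♟ ♟ · · ♟ ♟│7
6│· · ♞ · · ♟ · ♛│6
5│· · · · ♟ · · ·│5
4│♘ ♝ · ♙ ♙ ♙ ♙ ♙│4
3│· · · · · · · ♘│3
2│♙ ♙ ♙ · ♔ · · ·│2
1│· ♖ ♗ ♕ · ♗ · ♖│1
  ─────────────────
  a b c d e f g h


a8, h8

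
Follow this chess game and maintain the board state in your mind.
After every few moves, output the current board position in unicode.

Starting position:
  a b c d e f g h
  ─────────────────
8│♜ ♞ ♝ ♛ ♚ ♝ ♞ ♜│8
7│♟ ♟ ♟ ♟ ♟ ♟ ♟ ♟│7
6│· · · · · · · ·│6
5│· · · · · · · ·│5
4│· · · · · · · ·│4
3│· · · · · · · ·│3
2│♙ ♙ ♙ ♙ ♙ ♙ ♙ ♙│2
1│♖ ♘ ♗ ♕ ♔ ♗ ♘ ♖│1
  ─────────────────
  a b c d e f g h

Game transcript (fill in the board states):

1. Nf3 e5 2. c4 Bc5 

  a b c d e f g h
  ─────────────────
8│♜ ♞ ♝ ♛ ♚ · ♞ ♜│8
7│♟ ♟ ♟ ♟ · ♟ ♟ ♟│7
6│· · · · · · · ·│6
5│· · ♝ · ♟ · · ·│5
4│· · ♙ · · · · ·│4
3│· · · · · ♘ · ·│3
2│♙ ♙ · ♙ ♙ ♙ ♙ ♙│2
1│♖ ♘ ♗ ♕ ♔ ♗ · ♖│1
  ─────────────────
  a b c d e f g h

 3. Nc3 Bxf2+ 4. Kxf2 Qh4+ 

  a b c d e f g h
  ─────────────────
8│♜ ♞ ♝ · ♚ · ♞ ♜│8
7│♟ ♟ ♟ ♟ · ♟ ♟ ♟│7
6│· · · · · · · ·│6
5│· · · · ♟ · · ·│5
4│· · ♙ · · · · ♛│4
3│· · ♘ · · ♘ · ·│3
2│♙ ♙ · ♙ ♙ ♔ ♙ ♙│2
1│♖ · ♗ ♕ · ♗ · ♖│1
  ─────────────────
  a b c d e f g h

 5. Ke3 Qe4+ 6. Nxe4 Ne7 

  a b c d e f g h
  ─────────────────
8│♜ ♞ ♝ · ♚ · · ♜│8
7│♟ ♟ ♟ ♟ ♞ ♟ ♟ ♟│7
6│· · · · · · · ·│6
5│· · · · ♟ · · ·│5
4│· · ♙ · ♘ · · ·│4
3│· · · · ♔ ♘ · ·│3
2│♙ ♙ · ♙ ♙ · ♙ ♙│2
1│♖ · ♗ ♕ · ♗ · ♖│1
  ─────────────────
  a b c d e f g h



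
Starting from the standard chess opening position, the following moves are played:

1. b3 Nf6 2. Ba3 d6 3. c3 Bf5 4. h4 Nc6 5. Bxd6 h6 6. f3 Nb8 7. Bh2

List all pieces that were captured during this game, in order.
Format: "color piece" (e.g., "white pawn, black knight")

Tracking captures:
  Bxd6: captured black pawn

black pawn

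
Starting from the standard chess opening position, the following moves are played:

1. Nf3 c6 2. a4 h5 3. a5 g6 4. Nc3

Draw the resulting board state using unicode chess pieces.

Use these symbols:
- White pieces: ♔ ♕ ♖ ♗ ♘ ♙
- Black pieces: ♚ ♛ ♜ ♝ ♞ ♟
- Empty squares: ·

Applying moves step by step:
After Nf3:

♜ ♞ ♝ ♛ ♚ ♝ ♞ ♜
♟ ♟ ♟ ♟ ♟ ♟ ♟ ♟
· · · · · · · ·
· · · · · · · ·
· · · · · · · ·
· · · · · ♘ · ·
♙ ♙ ♙ ♙ ♙ ♙ ♙ ♙
♖ ♘ ♗ ♕ ♔ ♗ · ♖


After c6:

♜ ♞ ♝ ♛ ♚ ♝ ♞ ♜
♟ ♟ · ♟ ♟ ♟ ♟ ♟
· · ♟ · · · · ·
· · · · · · · ·
· · · · · · · ·
· · · · · ♘ · ·
♙ ♙ ♙ ♙ ♙ ♙ ♙ ♙
♖ ♘ ♗ ♕ ♔ ♗ · ♖


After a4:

♜ ♞ ♝ ♛ ♚ ♝ ♞ ♜
♟ ♟ · ♟ ♟ ♟ ♟ ♟
· · ♟ · · · · ·
· · · · · · · ·
♙ · · · · · · ·
· · · · · ♘ · ·
· ♙ ♙ ♙ ♙ ♙ ♙ ♙
♖ ♘ ♗ ♕ ♔ ♗ · ♖


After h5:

♜ ♞ ♝ ♛ ♚ ♝ ♞ ♜
♟ ♟ · ♟ ♟ ♟ ♟ ·
· · ♟ · · · · ·
· · · · · · · ♟
♙ · · · · · · ·
· · · · · ♘ · ·
· ♙ ♙ ♙ ♙ ♙ ♙ ♙
♖ ♘ ♗ ♕ ♔ ♗ · ♖


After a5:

♜ ♞ ♝ ♛ ♚ ♝ ♞ ♜
♟ ♟ · ♟ ♟ ♟ ♟ ·
· · ♟ · · · · ·
♙ · · · · · · ♟
· · · · · · · ·
· · · · · ♘ · ·
· ♙ ♙ ♙ ♙ ♙ ♙ ♙
♖ ♘ ♗ ♕ ♔ ♗ · ♖


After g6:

♜ ♞ ♝ ♛ ♚ ♝ ♞ ♜
♟ ♟ · ♟ ♟ ♟ · ·
· · ♟ · · · ♟ ·
♙ · · · · · · ♟
· · · · · · · ·
· · · · · ♘ · ·
· ♙ ♙ ♙ ♙ ♙ ♙ ♙
♖ ♘ ♗ ♕ ♔ ♗ · ♖


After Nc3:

♜ ♞ ♝ ♛ ♚ ♝ ♞ ♜
♟ ♟ · ♟ ♟ ♟ · ·
· · ♟ · · · ♟ ·
♙ · · · · · · ♟
· · · · · · · ·
· · ♘ · · ♘ · ·
· ♙ ♙ ♙ ♙ ♙ ♙ ♙
♖ · ♗ ♕ ♔ ♗ · ♖



  a b c d e f g h
  ─────────────────
8│♜ ♞ ♝ ♛ ♚ ♝ ♞ ♜│8
7│♟ ♟ · ♟ ♟ ♟ · ·│7
6│· · ♟ · · · ♟ ·│6
5│♙ · · · · · · ♟│5
4│· · · · · · · ·│4
3│· · ♘ · · ♘ · ·│3
2│· ♙ ♙ ♙ ♙ ♙ ♙ ♙│2
1│♖ · ♗ ♕ ♔ ♗ · ♖│1
  ─────────────────
  a b c d e f g h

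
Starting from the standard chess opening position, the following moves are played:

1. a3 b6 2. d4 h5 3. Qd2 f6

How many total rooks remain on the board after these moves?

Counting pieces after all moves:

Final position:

  a b c d e f g h
  ─────────────────
8│♜ ♞ ♝ ♛ ♚ ♝ ♞ ♜│8
7│♟ · ♟ ♟ ♟ · ♟ ·│7
6│· ♟ · · · ♟ · ·│6
5│· · · · · · · ♟│5
4│· · · ♙ · · · ·│4
3│♙ · · · · · · ·│3
2│· ♙ ♙ ♕ ♙ ♙ ♙ ♙│2
1│♖ ♘ ♗ · ♔ ♗ ♘ ♖│1
  ─────────────────
  a b c d e f g h


4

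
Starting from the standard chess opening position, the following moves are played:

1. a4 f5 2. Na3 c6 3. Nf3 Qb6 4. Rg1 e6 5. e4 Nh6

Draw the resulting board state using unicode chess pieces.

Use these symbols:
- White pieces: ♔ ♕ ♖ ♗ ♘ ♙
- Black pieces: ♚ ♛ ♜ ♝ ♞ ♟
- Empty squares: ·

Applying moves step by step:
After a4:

♜ ♞ ♝ ♛ ♚ ♝ ♞ ♜
♟ ♟ ♟ ♟ ♟ ♟ ♟ ♟
· · · · · · · ·
· · · · · · · ·
♙ · · · · · · ·
· · · · · · · ·
· ♙ ♙ ♙ ♙ ♙ ♙ ♙
♖ ♘ ♗ ♕ ♔ ♗ ♘ ♖


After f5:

♜ ♞ ♝ ♛ ♚ ♝ ♞ ♜
♟ ♟ ♟ ♟ ♟ · ♟ ♟
· · · · · · · ·
· · · · · ♟ · ·
♙ · · · · · · ·
· · · · · · · ·
· ♙ ♙ ♙ ♙ ♙ ♙ ♙
♖ ♘ ♗ ♕ ♔ ♗ ♘ ♖


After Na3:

♜ ♞ ♝ ♛ ♚ ♝ ♞ ♜
♟ ♟ ♟ ♟ ♟ · ♟ ♟
· · · · · · · ·
· · · · · ♟ · ·
♙ · · · · · · ·
♘ · · · · · · ·
· ♙ ♙ ♙ ♙ ♙ ♙ ♙
♖ · ♗ ♕ ♔ ♗ ♘ ♖


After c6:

♜ ♞ ♝ ♛ ♚ ♝ ♞ ♜
♟ ♟ · ♟ ♟ · ♟ ♟
· · ♟ · · · · ·
· · · · · ♟ · ·
♙ · · · · · · ·
♘ · · · · · · ·
· ♙ ♙ ♙ ♙ ♙ ♙ ♙
♖ · ♗ ♕ ♔ ♗ ♘ ♖


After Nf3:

♜ ♞ ♝ ♛ ♚ ♝ ♞ ♜
♟ ♟ · ♟ ♟ · ♟ ♟
· · ♟ · · · · ·
· · · · · ♟ · ·
♙ · · · · · · ·
♘ · · · · ♘ · ·
· ♙ ♙ ♙ ♙ ♙ ♙ ♙
♖ · ♗ ♕ ♔ ♗ · ♖


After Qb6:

♜ ♞ ♝ · ♚ ♝ ♞ ♜
♟ ♟ · ♟ ♟ · ♟ ♟
· ♛ ♟ · · · · ·
· · · · · ♟ · ·
♙ · · · · · · ·
♘ · · · · ♘ · ·
· ♙ ♙ ♙ ♙ ♙ ♙ ♙
♖ · ♗ ♕ ♔ ♗ · ♖


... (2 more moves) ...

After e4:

♜ ♞ ♝ · ♚ ♝ ♞ ♜
♟ ♟ · ♟ · · ♟ ♟
· ♛ ♟ · ♟ · · ·
· · · · · ♟ · ·
♙ · · · ♙ · · ·
♘ · · · · ♘ · ·
· ♙ ♙ ♙ · ♙ ♙ ♙
♖ · ♗ ♕ ♔ ♗ ♖ ·


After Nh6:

♜ ♞ ♝ · ♚ ♝ · ♜
♟ ♟ · ♟ · · ♟ ♟
· ♛ ♟ · ♟ · · ♞
· · · · · ♟ · ·
♙ · · · ♙ · · ·
♘ · · · · ♘ · ·
· ♙ ♙ ♙ · ♙ ♙ ♙
♖ · ♗ ♕ ♔ ♗ ♖ ·



  a b c d e f g h
  ─────────────────
8│♜ ♞ ♝ · ♚ ♝ · ♜│8
7│♟ ♟ · ♟ · · ♟ ♟│7
6│· ♛ ♟ · ♟ · · ♞│6
5│· · · · · ♟ · ·│5
4│♙ · · · ♙ · · ·│4
3│♘ · · · · ♘ · ·│3
2│· ♙ ♙ ♙ · ♙ ♙ ♙│2
1│♖ · ♗ ♕ ♔ ♗ ♖ ·│1
  ─────────────────
  a b c d e f g h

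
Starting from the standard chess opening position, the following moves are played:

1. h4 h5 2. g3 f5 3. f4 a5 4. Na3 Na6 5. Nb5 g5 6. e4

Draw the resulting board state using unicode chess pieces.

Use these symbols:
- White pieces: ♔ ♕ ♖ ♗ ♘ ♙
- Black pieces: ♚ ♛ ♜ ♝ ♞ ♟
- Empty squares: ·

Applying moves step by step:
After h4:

♜ ♞ ♝ ♛ ♚ ♝ ♞ ♜
♟ ♟ ♟ ♟ ♟ ♟ ♟ ♟
· · · · · · · ·
· · · · · · · ·
· · · · · · · ♙
· · · · · · · ·
♙ ♙ ♙ ♙ ♙ ♙ ♙ ·
♖ ♘ ♗ ♕ ♔ ♗ ♘ ♖


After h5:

♜ ♞ ♝ ♛ ♚ ♝ ♞ ♜
♟ ♟ ♟ ♟ ♟ ♟ ♟ ·
· · · · · · · ·
· · · · · · · ♟
· · · · · · · ♙
· · · · · · · ·
♙ ♙ ♙ ♙ ♙ ♙ ♙ ·
♖ ♘ ♗ ♕ ♔ ♗ ♘ ♖


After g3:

♜ ♞ ♝ ♛ ♚ ♝ ♞ ♜
♟ ♟ ♟ ♟ ♟ ♟ ♟ ·
· · · · · · · ·
· · · · · · · ♟
· · · · · · · ♙
· · · · · · ♙ ·
♙ ♙ ♙ ♙ ♙ ♙ · ·
♖ ♘ ♗ ♕ ♔ ♗ ♘ ♖


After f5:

♜ ♞ ♝ ♛ ♚ ♝ ♞ ♜
♟ ♟ ♟ ♟ ♟ · ♟ ·
· · · · · · · ·
· · · · · ♟ · ♟
· · · · · · · ♙
· · · · · · ♙ ·
♙ ♙ ♙ ♙ ♙ ♙ · ·
♖ ♘ ♗ ♕ ♔ ♗ ♘ ♖


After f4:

♜ ♞ ♝ ♛ ♚ ♝ ♞ ♜
♟ ♟ ♟ ♟ ♟ · ♟ ·
· · · · · · · ·
· · · · · ♟ · ♟
· · · · · ♙ · ♙
· · · · · · ♙ ·
♙ ♙ ♙ ♙ ♙ · · ·
♖ ♘ ♗ ♕ ♔ ♗ ♘ ♖


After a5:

♜ ♞ ♝ ♛ ♚ ♝ ♞ ♜
· ♟ ♟ ♟ ♟ · ♟ ·
· · · · · · · ·
♟ · · · · ♟ · ♟
· · · · · ♙ · ♙
· · · · · · ♙ ·
♙ ♙ ♙ ♙ ♙ · · ·
♖ ♘ ♗ ♕ ♔ ♗ ♘ ♖


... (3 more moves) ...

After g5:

♜ · ♝ ♛ ♚ ♝ ♞ ♜
· ♟ ♟ ♟ ♟ · · ·
♞ · · · · · · ·
♟ ♘ · · · ♟ ♟ ♟
· · · · · ♙ · ♙
· · · · · · ♙ ·
♙ ♙ ♙ ♙ ♙ · · ·
♖ · ♗ ♕ ♔ ♗ ♘ ♖


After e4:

♜ · ♝ ♛ ♚ ♝ ♞ ♜
· ♟ ♟ ♟ ♟ · · ·
♞ · · · · · · ·
♟ ♘ · · · ♟ ♟ ♟
· · · · ♙ ♙ · ♙
· · · · · · ♙ ·
♙ ♙ ♙ ♙ · · · ·
♖ · ♗ ♕ ♔ ♗ ♘ ♖



  a b c d e f g h
  ─────────────────
8│♜ · ♝ ♛ ♚ ♝ ♞ ♜│8
7│· ♟ ♟ ♟ ♟ · · ·│7
6│♞ · · · · · · ·│6
5│♟ ♘ · · · ♟ ♟ ♟│5
4│· · · · ♙ ♙ · ♙│4
3│· · · · · · ♙ ·│3
2│♙ ♙ ♙ ♙ · · · ·│2
1│♖ · ♗ ♕ ♔ ♗ ♘ ♖│1
  ─────────────────
  a b c d e f g h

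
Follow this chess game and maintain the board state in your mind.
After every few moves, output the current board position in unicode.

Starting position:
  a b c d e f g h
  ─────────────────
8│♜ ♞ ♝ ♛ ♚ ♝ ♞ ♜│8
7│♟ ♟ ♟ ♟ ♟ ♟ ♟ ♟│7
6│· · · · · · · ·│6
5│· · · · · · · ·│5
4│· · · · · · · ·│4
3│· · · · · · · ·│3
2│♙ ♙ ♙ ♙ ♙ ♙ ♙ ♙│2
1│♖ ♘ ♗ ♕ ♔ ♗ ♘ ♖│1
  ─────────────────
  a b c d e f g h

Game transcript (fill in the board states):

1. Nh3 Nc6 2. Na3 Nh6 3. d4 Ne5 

  a b c d e f g h
  ─────────────────
8│♜ · ♝ ♛ ♚ ♝ · ♜│8
7│♟ ♟ ♟ ♟ ♟ ♟ ♟ ♟│7
6│· · · · · · · ♞│6
5│· · · · ♞ · · ·│5
4│· · · ♙ · · · ·│4
3│♘ · · · · · · ♘│3
2│♙ ♙ ♙ · ♙ ♙ ♙ ♙│2
1│♖ · ♗ ♕ ♔ ♗ · ♖│1
  ─────────────────
  a b c d e f g h

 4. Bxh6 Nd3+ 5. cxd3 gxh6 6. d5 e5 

  a b c d e f g h
  ─────────────────
8│♜ · ♝ ♛ ♚ ♝ · ♜│8
7│♟ ♟ ♟ ♟ · ♟ · ♟│7
6│· · · · · · · ♟│6
5│· · · ♙ ♟ · · ·│5
4│· · · · · · · ·│4
3│♘ · · ♙ · · · ♘│3
2│♙ ♙ · · ♙ ♙ ♙ ♙│2
1│♖ · · ♕ ♔ ♗ · ♖│1
  ─────────────────
  a b c d e f g h

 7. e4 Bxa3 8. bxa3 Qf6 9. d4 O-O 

  a b c d e f g h
  ─────────────────
8│♜ · ♝ · · ♜ ♚ ·│8
7│♟ ♟ ♟ ♟ · ♟ · ♟│7
6│· · · · · ♛ · ♟│6
5│· · · ♙ ♟ · · ·│5
4│· · · ♙ ♙ · · ·│4
3│♙ · · · · · · ♘│3
2│♙ · · · · ♙ ♙ ♙│2
1│♖ · · ♕ ♔ ♗ · ♖│1
  ─────────────────
  a b c d e f g h

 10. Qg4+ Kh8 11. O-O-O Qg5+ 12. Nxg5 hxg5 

  a b c d e f g h
  ─────────────────
8│♜ · ♝ · · ♜ · ♚│8
7│♟ ♟ ♟ ♟ · ♟ · ♟│7
6│· · · · · · · ·│6
5│· · · ♙ ♟ · ♟ ·│5
4│· · · ♙ ♙ · ♕ ·│4
3│♙ · · · · · · ·│3
2│♙ · · · · ♙ ♙ ♙│2
1│· · ♔ ♖ · ♗ · ♖│1
  ─────────────────
  a b c d e f g h

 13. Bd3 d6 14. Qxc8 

  a b c d e f g h
  ─────────────────
8│♜ · ♕ · · ♜ · ♚│8
7│♟ ♟ ♟ · · ♟ · ♟│7
6│· · · ♟ · · · ·│6
5│· · · ♙ ♟ · ♟ ·│5
4│· · · ♙ ♙ · · ·│4
3│♙ · · ♗ · · · ·│3
2│♙ · · · · ♙ ♙ ♙│2
1│· · ♔ ♖ · · · ♖│1
  ─────────────────
  a b c d e f g h


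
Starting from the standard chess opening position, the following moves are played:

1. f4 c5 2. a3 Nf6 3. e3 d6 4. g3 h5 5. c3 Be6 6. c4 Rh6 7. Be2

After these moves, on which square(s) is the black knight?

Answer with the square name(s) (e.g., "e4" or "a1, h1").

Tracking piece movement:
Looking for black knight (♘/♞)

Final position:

  a b c d e f g h
  ─────────────────
8│♜ ♞ · ♛ ♚ ♝ · ·│8
7│♟ ♟ · · ♟ ♟ ♟ ·│7
6│· · · ♟ ♝ ♞ · ♜│6
5│· · ♟ · · · · ♟│5
4│· · ♙ · · ♙ · ·│4
3│♙ · · · ♙ · ♙ ·│3
2│· ♙ · ♙ ♗ · · ♙│2
1│♖ ♘ ♗ ♕ ♔ · ♘ ♖│1
  ─────────────────
  a b c d e f g h


b8, f6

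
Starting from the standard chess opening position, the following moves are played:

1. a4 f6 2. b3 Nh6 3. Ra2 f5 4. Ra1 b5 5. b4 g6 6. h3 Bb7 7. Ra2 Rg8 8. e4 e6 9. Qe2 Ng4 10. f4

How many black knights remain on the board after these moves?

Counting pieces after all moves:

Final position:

  a b c d e f g h
  ─────────────────
8│♜ ♞ · ♛ ♚ ♝ ♜ ·│8
7│♟ ♝ ♟ ♟ · · · ♟│7
6│· · · · ♟ · ♟ ·│6
5│· ♟ · · · ♟ · ·│5
4│♙ ♙ · · ♙ ♙ ♞ ·│4
3│· · · · · · · ♙│3
2│♖ · ♙ ♙ ♕ · ♙ ·│2
1│· ♘ ♗ · ♔ ♗ ♘ ♖│1
  ─────────────────
  a b c d e f g h


2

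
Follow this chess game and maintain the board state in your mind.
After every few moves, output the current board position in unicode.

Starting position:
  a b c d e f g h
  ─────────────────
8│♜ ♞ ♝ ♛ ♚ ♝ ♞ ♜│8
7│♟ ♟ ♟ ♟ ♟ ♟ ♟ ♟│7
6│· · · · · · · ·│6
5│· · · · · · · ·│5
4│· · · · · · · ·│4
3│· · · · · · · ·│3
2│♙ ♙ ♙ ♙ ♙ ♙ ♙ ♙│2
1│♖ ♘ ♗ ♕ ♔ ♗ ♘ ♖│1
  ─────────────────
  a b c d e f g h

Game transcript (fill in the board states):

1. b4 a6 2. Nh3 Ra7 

  a b c d e f g h
  ─────────────────
8│· ♞ ♝ ♛ ♚ ♝ ♞ ♜│8
7│♜ ♟ ♟ ♟ ♟ ♟ ♟ ♟│7
6│♟ · · · · · · ·│6
5│· · · · · · · ·│5
4│· ♙ · · · · · ·│4
3│· · · · · · · ♘│3
2│♙ · ♙ ♙ ♙ ♙ ♙ ♙│2
1│♖ ♘ ♗ ♕ ♔ ♗ · ♖│1
  ─────────────────
  a b c d e f g h

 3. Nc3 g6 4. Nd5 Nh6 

  a b c d e f g h
  ─────────────────
8│· ♞ ♝ ♛ ♚ ♝ · ♜│8
7│♜ ♟ ♟ ♟ ♟ ♟ · ♟│7
6│♟ · · · · · ♟ ♞│6
5│· · · ♘ · · · ·│5
4│· ♙ · · · · · ·│4
3│· · · · · · · ♘│3
2│♙ · ♙ ♙ ♙ ♙ ♙ ♙│2
1│♖ · ♗ ♕ ♔ ♗ · ♖│1
  ─────────────────
  a b c d e f g h

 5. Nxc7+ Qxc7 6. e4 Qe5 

  a b c d e f g h
  ─────────────────
8│· ♞ ♝ · ♚ ♝ · ♜│8
7│♜ ♟ · ♟ ♟ ♟ · ♟│7
6│♟ · · · · · ♟ ♞│6
5│· · · · ♛ · · ·│5
4│· ♙ · · ♙ · · ·│4
3│· · · · · · · ♘│3
2│♙ · ♙ ♙ · ♙ ♙ ♙│2
1│♖ · ♗ ♕ ♔ ♗ · ♖│1
  ─────────────────
  a b c d e f g h



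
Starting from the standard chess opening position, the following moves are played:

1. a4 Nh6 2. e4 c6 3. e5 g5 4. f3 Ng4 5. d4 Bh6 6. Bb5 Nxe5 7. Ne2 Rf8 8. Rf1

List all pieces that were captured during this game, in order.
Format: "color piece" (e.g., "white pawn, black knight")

Tracking captures:
  Nxe5: captured white pawn

white pawn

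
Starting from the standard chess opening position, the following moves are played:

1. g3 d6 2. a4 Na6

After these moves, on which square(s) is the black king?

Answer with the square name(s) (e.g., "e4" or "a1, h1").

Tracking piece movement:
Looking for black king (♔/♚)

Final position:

  a b c d e f g h
  ─────────────────
8│♜ · ♝ ♛ ♚ ♝ ♞ ♜│8
7│♟ ♟ ♟ · ♟ ♟ ♟ ♟│7
6│♞ · · ♟ · · · ·│6
5│· · · · · · · ·│5
4│♙ · · · · · · ·│4
3│· · · · · · ♙ ·│3
2│· ♙ ♙ ♙ ♙ ♙ · ♙│2
1│♖ ♘ ♗ ♕ ♔ ♗ ♘ ♖│1
  ─────────────────
  a b c d e f g h


e8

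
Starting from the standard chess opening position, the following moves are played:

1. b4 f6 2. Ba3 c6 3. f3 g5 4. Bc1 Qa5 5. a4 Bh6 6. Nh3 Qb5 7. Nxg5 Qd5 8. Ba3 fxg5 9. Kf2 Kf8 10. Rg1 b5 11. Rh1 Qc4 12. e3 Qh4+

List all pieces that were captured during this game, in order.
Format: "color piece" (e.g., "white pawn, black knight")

Tracking captures:
  Nxg5: captured black pawn
  fxg5: captured white knight

black pawn, white knight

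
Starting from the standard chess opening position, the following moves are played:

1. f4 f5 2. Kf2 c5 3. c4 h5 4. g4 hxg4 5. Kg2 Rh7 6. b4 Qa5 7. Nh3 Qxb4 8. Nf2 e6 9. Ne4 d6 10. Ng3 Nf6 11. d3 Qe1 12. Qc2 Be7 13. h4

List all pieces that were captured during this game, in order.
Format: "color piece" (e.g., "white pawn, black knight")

Tracking captures:
  hxg4: captured white pawn
  Qxb4: captured white pawn

white pawn, white pawn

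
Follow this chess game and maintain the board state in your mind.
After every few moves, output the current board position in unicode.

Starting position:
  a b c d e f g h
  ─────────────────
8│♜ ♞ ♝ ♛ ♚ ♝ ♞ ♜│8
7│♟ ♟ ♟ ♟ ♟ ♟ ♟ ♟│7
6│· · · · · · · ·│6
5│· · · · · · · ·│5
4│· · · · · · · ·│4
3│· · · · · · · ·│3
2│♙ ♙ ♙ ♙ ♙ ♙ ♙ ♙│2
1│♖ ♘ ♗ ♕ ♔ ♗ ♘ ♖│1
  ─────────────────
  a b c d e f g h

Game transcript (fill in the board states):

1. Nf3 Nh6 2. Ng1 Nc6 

  a b c d e f g h
  ─────────────────
8│♜ · ♝ ♛ ♚ ♝ · ♜│8
7│♟ ♟ ♟ ♟ ♟ ♟ ♟ ♟│7
6│· · ♞ · · · · ♞│6
5│· · · · · · · ·│5
4│· · · · · · · ·│4
3│· · · · · · · ·│3
2│♙ ♙ ♙ ♙ ♙ ♙ ♙ ♙│2
1│♖ ♘ ♗ ♕ ♔ ♗ ♘ ♖│1
  ─────────────────
  a b c d e f g h

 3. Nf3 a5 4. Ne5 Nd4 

  a b c d e f g h
  ─────────────────
8│♜ · ♝ ♛ ♚ ♝ · ♜│8
7│· ♟ ♟ ♟ ♟ ♟ ♟ ♟│7
6│· · · · · · · ♞│6
5│♟ · · · ♘ · · ·│5
4│· · · ♞ · · · ·│4
3│· · · · · · · ·│3
2│♙ ♙ ♙ ♙ ♙ ♙ ♙ ♙│2
1│♖ ♘ ♗ ♕ ♔ ♗ · ♖│1
  ─────────────────
  a b c d e f g h

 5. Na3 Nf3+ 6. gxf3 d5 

  a b c d e f g h
  ─────────────────
8│♜ · ♝ ♛ ♚ ♝ · ♜│8
7│· ♟ ♟ · ♟ ♟ ♟ ♟│7
6│· · · · · · · ♞│6
5│♟ · · ♟ ♘ · · ·│5
4│· · · · · · · ·│4
3│♘ · · · · ♙ · ·│3
2│♙ ♙ ♙ ♙ ♙ ♙ · ♙│2
1│♖ · ♗ ♕ ♔ ♗ · ♖│1
  ─────────────────
  a b c d e f g h

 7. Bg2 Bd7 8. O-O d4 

  a b c d e f g h
  ─────────────────
8│♜ · · ♛ ♚ ♝ · ♜│8
7│· ♟ ♟ ♝ ♟ ♟ ♟ ♟│7
6│· · · · · · · ♞│6
5│♟ · · · ♘ · · ·│5
4│· · · ♟ · · · ·│4
3│♘ · · · · ♙ · ·│3
2│♙ ♙ ♙ ♙ ♙ ♙ ♗ ♙│2
1│♖ · ♗ ♕ · ♖ ♔ ·│1
  ─────────────────
  a b c d e f g h

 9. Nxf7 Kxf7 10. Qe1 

  a b c d e f g h
  ─────────────────
8│♜ · · ♛ · ♝ · ♜│8
7│· ♟ ♟ ♝ ♟ ♚ ♟ ♟│7
6│· · · · · · · ♞│6
5│♟ · · · · · · ·│5
4│· · · ♟ · · · ·│4
3│♘ · · · · ♙ · ·│3
2│♙ ♙ ♙ ♙ ♙ ♙ ♗ ♙│2
1│♖ · ♗ · ♕ ♖ ♔ ·│1
  ─────────────────
  a b c d e f g h


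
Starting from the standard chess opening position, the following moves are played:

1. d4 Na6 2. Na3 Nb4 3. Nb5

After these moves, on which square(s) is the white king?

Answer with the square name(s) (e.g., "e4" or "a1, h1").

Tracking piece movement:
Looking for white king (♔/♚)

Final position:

  a b c d e f g h
  ─────────────────
8│♜ · ♝ ♛ ♚ ♝ ♞ ♜│8
7│♟ ♟ ♟ ♟ ♟ ♟ ♟ ♟│7
6│· · · · · · · ·│6
5│· ♘ · · · · · ·│5
4│· ♞ · ♙ · · · ·│4
3│· · · · · · · ·│3
2│♙ ♙ ♙ · ♙ ♙ ♙ ♙│2
1│♖ · ♗ ♕ ♔ ♗ ♘ ♖│1
  ─────────────────
  a b c d e f g h


e1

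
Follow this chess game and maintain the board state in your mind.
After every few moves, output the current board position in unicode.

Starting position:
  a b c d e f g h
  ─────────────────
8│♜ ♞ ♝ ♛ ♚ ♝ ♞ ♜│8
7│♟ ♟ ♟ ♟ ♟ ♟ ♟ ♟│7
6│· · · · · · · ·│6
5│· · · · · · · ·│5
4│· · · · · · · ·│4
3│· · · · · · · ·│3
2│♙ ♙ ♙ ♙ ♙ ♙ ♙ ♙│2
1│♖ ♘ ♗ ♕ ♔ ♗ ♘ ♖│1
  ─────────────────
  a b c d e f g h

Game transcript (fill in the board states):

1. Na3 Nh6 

  a b c d e f g h
  ─────────────────
8│♜ ♞ ♝ ♛ ♚ ♝ · ♜│8
7│♟ ♟ ♟ ♟ ♟ ♟ ♟ ♟│7
6│· · · · · · · ♞│6
5│· · · · · · · ·│5
4│· · · · · · · ·│4
3│♘ · · · · · · ·│3
2│♙ ♙ ♙ ♙ ♙ ♙ ♙ ♙│2
1│♖ · ♗ ♕ ♔ ♗ ♘ ♖│1
  ─────────────────
  a b c d e f g h

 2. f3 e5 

  a b c d e f g h
  ─────────────────
8│♜ ♞ ♝ ♛ ♚ ♝ · ♜│8
7│♟ ♟ ♟ ♟ · ♟ ♟ ♟│7
6│· · · · · · · ♞│6
5│· · · · ♟ · · ·│5
4│· · · · · · · ·│4
3│♘ · · · · ♙ · ·│3
2│♙ ♙ ♙ ♙ ♙ · ♙ ♙│2
1│♖ · ♗ ♕ ♔ ♗ ♘ ♖│1
  ─────────────────
  a b c d e f g h

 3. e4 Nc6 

  a b c d e f g h
  ─────────────────
8│♜ · ♝ ♛ ♚ ♝ · ♜│8
7│♟ ♟ ♟ ♟ · ♟ ♟ ♟│7
6│· · ♞ · · · · ♞│6
5│· · · · ♟ · · ·│5
4│· · · · ♙ · · ·│4
3│♘ · · · · ♙ · ·│3
2│♙ ♙ ♙ ♙ · · ♙ ♙│2
1│♖ · ♗ ♕ ♔ ♗ ♘ ♖│1
  ─────────────────
  a b c d e f g h



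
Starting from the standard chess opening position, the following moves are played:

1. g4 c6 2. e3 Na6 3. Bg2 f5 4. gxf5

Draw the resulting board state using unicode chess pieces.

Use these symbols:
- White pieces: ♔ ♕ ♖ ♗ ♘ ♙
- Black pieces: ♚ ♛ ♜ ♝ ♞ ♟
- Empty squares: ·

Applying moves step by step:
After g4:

♜ ♞ ♝ ♛ ♚ ♝ ♞ ♜
♟ ♟ ♟ ♟ ♟ ♟ ♟ ♟
· · · · · · · ·
· · · · · · · ·
· · · · · · ♙ ·
· · · · · · · ·
♙ ♙ ♙ ♙ ♙ ♙ · ♙
♖ ♘ ♗ ♕ ♔ ♗ ♘ ♖


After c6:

♜ ♞ ♝ ♛ ♚ ♝ ♞ ♜
♟ ♟ · ♟ ♟ ♟ ♟ ♟
· · ♟ · · · · ·
· · · · · · · ·
· · · · · · ♙ ·
· · · · · · · ·
♙ ♙ ♙ ♙ ♙ ♙ · ♙
♖ ♘ ♗ ♕ ♔ ♗ ♘ ♖


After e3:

♜ ♞ ♝ ♛ ♚ ♝ ♞ ♜
♟ ♟ · ♟ ♟ ♟ ♟ ♟
· · ♟ · · · · ·
· · · · · · · ·
· · · · · · ♙ ·
· · · · ♙ · · ·
♙ ♙ ♙ ♙ · ♙ · ♙
♖ ♘ ♗ ♕ ♔ ♗ ♘ ♖


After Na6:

♜ · ♝ ♛ ♚ ♝ ♞ ♜
♟ ♟ · ♟ ♟ ♟ ♟ ♟
♞ · ♟ · · · · ·
· · · · · · · ·
· · · · · · ♙ ·
· · · · ♙ · · ·
♙ ♙ ♙ ♙ · ♙ · ♙
♖ ♘ ♗ ♕ ♔ ♗ ♘ ♖


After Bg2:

♜ · ♝ ♛ ♚ ♝ ♞ ♜
♟ ♟ · ♟ ♟ ♟ ♟ ♟
♞ · ♟ · · · · ·
· · · · · · · ·
· · · · · · ♙ ·
· · · · ♙ · · ·
♙ ♙ ♙ ♙ · ♙ ♗ ♙
♖ ♘ ♗ ♕ ♔ · ♘ ♖


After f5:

♜ · ♝ ♛ ♚ ♝ ♞ ♜
♟ ♟ · ♟ ♟ · ♟ ♟
♞ · ♟ · · · · ·
· · · · · ♟ · ·
· · · · · · ♙ ·
· · · · ♙ · · ·
♙ ♙ ♙ ♙ · ♙ ♗ ♙
♖ ♘ ♗ ♕ ♔ · ♘ ♖


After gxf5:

♜ · ♝ ♛ ♚ ♝ ♞ ♜
♟ ♟ · ♟ ♟ · ♟ ♟
♞ · ♟ · · · · ·
· · · · · ♙ · ·
· · · · · · · ·
· · · · ♙ · · ·
♙ ♙ ♙ ♙ · ♙ ♗ ♙
♖ ♘ ♗ ♕ ♔ · ♘ ♖



  a b c d e f g h
  ─────────────────
8│♜ · ♝ ♛ ♚ ♝ ♞ ♜│8
7│♟ ♟ · ♟ ♟ · ♟ ♟│7
6│♞ · ♟ · · · · ·│6
5│· · · · · ♙ · ·│5
4│· · · · · · · ·│4
3│· · · · ♙ · · ·│3
2│♙ ♙ ♙ ♙ · ♙ ♗ ♙│2
1│♖ ♘ ♗ ♕ ♔ · ♘ ♖│1
  ─────────────────
  a b c d e f g h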